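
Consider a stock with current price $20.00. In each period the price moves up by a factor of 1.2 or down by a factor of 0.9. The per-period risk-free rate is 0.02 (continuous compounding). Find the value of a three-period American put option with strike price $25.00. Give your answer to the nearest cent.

Risk-neutral probability p = (e^0.02 − 0.9)/(1.2 − 0.9) = 0.1202/0.3000 = 0.4007
Terminal stock prices: S_uuu = 34.56, S_uud = 25.92, S_udd = 19.44, S_ddd = 14.58
Terminal payoffs (K − S): max(-9.56, 0) = 0, max(-0.92, 0) = 0, max(5.56, 0) = 5.56, max(10.42, 0) = 10.42
Node uu (S = 28.8): continuation = e^(−0.02)·[0.4007·0.0000 + 0.5993·0.0000] = 0.0000; exercise value = 0.0000 ≤ continuation, so V_uu = 0.0000
Node ud (S = 21.6): continuation = e^(−0.02)·[0.4007·0.0000 + 0.5993·5.5600] = 3.2663; exercise value = 3.4000 > continuation, so V_ud = 3.4000 (exercise)
Node dd (S = 16.2): continuation = e^(−0.02)·[0.4007·5.5600 + 0.5993·10.4200] = 8.3050; exercise value = 8.8000 > continuation, so V_dd = 8.8000 (exercise)
Node u (S = 24): continuation = e^(−0.02)·[0.4007·0.0000 + 0.5993·3.4000] = 1.9974; exercise value = 1.0000 ≤ continuation, so V_u = 1.9974
Node d (S = 18): continuation = e^(−0.02)·[0.4007·3.4000 + 0.5993·8.8000] = 6.5050; exercise value = 7.0000 > continuation, so V_d = 7.0000 (exercise)
Node 0 (S = 20): continuation = e^(−0.02)·[0.4007·1.9974 + 0.5993·7.0000] = 4.8967; exercise value = 5.0000 > continuation, so V_0 = 5.0000 (exercise)

$5.00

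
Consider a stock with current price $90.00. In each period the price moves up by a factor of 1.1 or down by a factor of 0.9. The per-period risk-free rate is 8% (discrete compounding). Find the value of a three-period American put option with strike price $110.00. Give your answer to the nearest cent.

Risk-neutral probability p = (1 + 0.08 − 0.9)/(1.1 − 0.9) = 0.1800/0.2000 = 0.9000
Terminal stock prices: S_uuu = 119.8, S_uud = 98.01, S_udd = 80.19, S_ddd = 65.61
Terminal payoffs (K − S): max(-9.79, 0) = 0, max(11.99, 0) = 11.99, max(29.81, 0) = 29.81, max(44.39, 0) = 44.39
Node uu (S = 108.9): continuation = 1/1.08·[0.9000·0.0000 + 0.1000·11.9900] = 1.1102; exercise value = 1.1000 ≤ continuation, so V_uu = 1.1102
Node ud (S = 89.1): continuation = 1/1.08·[0.9000·11.9900 + 0.1000·29.8100] = 12.7519; exercise value = 20.9000 > continuation, so V_ud = 20.9000 (exercise)
Node dd (S = 72.9): continuation = 1/1.08·[0.9000·29.8100 + 0.1000·44.3900] = 28.9519; exercise value = 37.1000 > continuation, so V_dd = 37.1000 (exercise)
Node u (S = 99): continuation = 1/1.08·[0.9000·1.1102 + 0.1000·20.9000] = 2.8603; exercise value = 11.0000 > continuation, so V_u = 11.0000 (exercise)
Node d (S = 81): continuation = 1/1.08·[0.9000·20.9000 + 0.1000·37.1000] = 20.8519; exercise value = 29.0000 > continuation, so V_d = 29.0000 (exercise)
Node 0 (S = 90): continuation = 1/1.08·[0.9000·11.0000 + 0.1000·29.0000] = 11.8519; exercise value = 20.0000 > continuation, so V_0 = 20.0000 (exercise)

$20.00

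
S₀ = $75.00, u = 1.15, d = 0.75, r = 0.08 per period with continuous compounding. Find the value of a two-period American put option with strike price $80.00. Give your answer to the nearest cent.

Risk-neutral probability p = (e^0.08 − 0.75)/(1.15 − 0.75) = 0.3333/0.4000 = 0.8332
Terminal stock prices: S_uu = 99.19, S_ud = 64.69, S_dd = 42.19
Terminal payoffs (K − S): max(-19.19, 0) = 0, max(15.31, 0) = 15.31, max(37.81, 0) = 37.81
Node u (S = 86.25): continuation = e^(−0.08)·[0.8332·0.0000 + 0.1668·15.3125] = 2.3575; exercise value = 0.0000 ≤ continuation, so V_u = 2.3575
Node d (S = 56.25): continuation = e^(−0.08)·[0.8332·15.3125 + 0.1668·37.8125] = 17.5993; exercise value = 23.7500 > continuation, so V_d = 23.7500 (exercise)
Node 0 (S = 75): continuation = e^(−0.08)·[0.8332·2.3575 + 0.1668·23.7500] = 5.4698; exercise value = 5.0000 ≤ continuation, so V_0 = 5.4698

$5.47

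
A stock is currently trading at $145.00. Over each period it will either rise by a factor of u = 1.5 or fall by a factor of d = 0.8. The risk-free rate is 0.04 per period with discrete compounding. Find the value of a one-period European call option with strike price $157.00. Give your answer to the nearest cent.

Risk-neutral probability p = (1 + 0.04 − 0.8)/(1.5 − 0.8) = 0.2400/0.7000 = 0.3429
Terminal stock prices: S_u = 217.5, S_d = 116
Terminal payoffs (S − K): max(60.5, 0) = 60.5, max(-41, 0) = 0
Node 0 (S = 145): V_0 = 1/1.04·[0.3429·60.5000 + 0.6571·0.0000] = 19.9451

$19.95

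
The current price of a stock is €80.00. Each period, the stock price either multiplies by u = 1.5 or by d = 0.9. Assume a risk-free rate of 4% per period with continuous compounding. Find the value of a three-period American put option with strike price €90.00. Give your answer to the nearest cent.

Risk-neutral probability p = (e^0.04 − 0.9)/(1.5 − 0.9) = 0.1408/0.6000 = 0.2347
Terminal stock prices: S_uuu = 270, S_uud = 162, S_udd = 97.2, S_ddd = 58.32
Terminal payoffs (K − S): max(-180, 0) = 0, max(-72, 0) = 0, max(-7.2, 0) = 0, max(31.68, 0) = 31.68
Node uu (S = 180): continuation = e^(−0.04)·[0.2347·0.0000 + 0.7653·0.0000] = 0.0000; exercise value = 0.0000 ≤ continuation, so V_uu = 0.0000
Node ud (S = 108): continuation = e^(−0.04)·[0.2347·0.0000 + 0.7653·0.0000] = 0.0000; exercise value = 0.0000 ≤ continuation, so V_ud = 0.0000
Node dd (S = 64.8): continuation = e^(−0.04)·[0.2347·0.0000 + 0.7653·31.6800] = 23.2945; exercise value = 25.2000 > continuation, so V_dd = 25.2000 (exercise)
Node u (S = 120): continuation = e^(−0.04)·[0.2347·0.0000 + 0.7653·0.0000] = 0.0000; exercise value = 0.0000 ≤ continuation, so V_u = 0.0000
Node d (S = 72): continuation = e^(−0.04)·[0.2347·0.0000 + 0.7653·25.2000] = 18.5297; exercise value = 18.0000 ≤ continuation, so V_d = 18.5297
Node 0 (S = 80): continuation = e^(−0.04)·[0.2347·0.0000 + 0.7653·18.5297] = 13.6250; exercise value = 10.0000 ≤ continuation, so V_0 = 13.6250

€13.63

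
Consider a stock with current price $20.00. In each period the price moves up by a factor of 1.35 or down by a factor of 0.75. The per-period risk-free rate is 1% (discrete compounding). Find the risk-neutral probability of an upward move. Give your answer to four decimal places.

p = 0.4333

Risk-neutral probability p = (1 + 0.01 − 0.75)/(1.35 − 0.75) = 0.2600/0.6000 = 0.4333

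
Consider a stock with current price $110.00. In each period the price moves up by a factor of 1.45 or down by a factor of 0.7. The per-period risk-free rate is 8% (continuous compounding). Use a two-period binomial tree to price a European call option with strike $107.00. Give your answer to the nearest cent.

$29.64

Risk-neutral probability p = (e^0.08 − 0.7)/(1.45 − 0.7) = 0.3833/0.7500 = 0.5110
Terminal stock prices: S_uu = 231.3, S_ud = 111.6, S_dd = 53.9
Terminal payoffs (S − K): max(124.3, 0) = 124.3, max(4.65, 0) = 4.65, max(-53.1, 0) = 0
Node u (S = 159.5): V_u = e^(−0.08)·[0.5110·124.2750 + 0.4890·4.6500] = 60.7266
Node d (S = 77): V_d = e^(−0.08)·[0.5110·4.6500 + 0.4890·0.0000] = 2.1937
Node 0 (S = 110): V_0 = e^(−0.08)·[0.5110·60.7266 + 0.4890·2.1937] = 29.6384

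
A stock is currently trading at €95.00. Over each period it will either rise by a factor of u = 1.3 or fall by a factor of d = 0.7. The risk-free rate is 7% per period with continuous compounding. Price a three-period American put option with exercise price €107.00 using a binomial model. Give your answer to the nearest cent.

Risk-neutral probability p = (e^0.07 − 0.7)/(1.3 − 0.7) = 0.3725/0.6000 = 0.6208
Terminal stock prices: S_uuu = 208.7, S_uud = 112.4, S_udd = 60.51, S_ddd = 32.58
Terminal payoffs (K − S): max(-101.7, 0) = 0, max(-5.385, 0) = 0, max(46.49, 0) = 46.49, max(74.42, 0) = 74.42
Node uu (S = 160.6): continuation = e^(−0.07)·[0.6208·0.0000 + 0.3792·0.0000] = 0.0000; exercise value = 0.0000 ≤ continuation, so V_uu = 0.0000
Node ud (S = 86.45): continuation = e^(−0.07)·[0.6208·0.0000 + 0.3792·46.4850] = 16.4334; exercise value = 20.5500 > continuation, so V_ud = 20.5500 (exercise)
Node dd (S = 46.55): continuation = e^(−0.07)·[0.6208·46.4850 + 0.3792·74.4150] = 53.2161; exercise value = 60.4500 > continuation, so V_dd = 60.4500 (exercise)
Node u (S = 123.5): continuation = e^(−0.07)·[0.6208·0.0000 + 0.3792·20.5500] = 7.2648; exercise value = 0.0000 ≤ continuation, so V_u = 7.2648
Node d (S = 66.5): continuation = e^(−0.07)·[0.6208·20.5500 + 0.3792·60.4500] = 33.2661; exercise value = 40.5000 > continuation, so V_d = 40.5000 (exercise)
Node 0 (S = 95): continuation = e^(−0.07)·[0.6208·7.2648 + 0.3792·40.5000] = 18.5230; exercise value = 12.0000 ≤ continuation, so V_0 = 18.5230

€18.52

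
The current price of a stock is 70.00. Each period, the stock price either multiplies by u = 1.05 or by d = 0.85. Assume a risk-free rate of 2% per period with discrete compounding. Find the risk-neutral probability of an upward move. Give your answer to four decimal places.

p = 0.8500

Risk-neutral probability p = (1 + 0.02 − 0.85)/(1.05 − 0.85) = 0.1700/0.2000 = 0.8500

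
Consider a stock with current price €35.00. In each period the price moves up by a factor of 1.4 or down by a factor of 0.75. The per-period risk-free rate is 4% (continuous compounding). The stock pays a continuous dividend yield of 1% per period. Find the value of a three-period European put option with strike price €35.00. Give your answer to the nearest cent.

Per-period risk-free factor R = e^0.04 = 1.0408; dividend-adjusted growth = e^(0.04−0.01) = 1.0305.
Risk-neutral probability p = (1.0305 − 0.75)/(1.4 − 0.75) = 0.2805/0.6500 = 0.4315
Terminal stock prices: S_uuu = 96.04, S_uud = 51.45, S_udd = 27.56, S_ddd = 14.77
Terminal payoffs (K − S): max(-61.04, 0) = 0, max(-16.45, 0) = 0, max(7.438, 0) = 7.438, max(20.23, 0) = 20.23
Node uu (S = 68.6): V_uu = e^(−0.04)·[0.4315·0.0000 + 0.5685·0.0000] = 0.0000
Node ud (S = 36.75): V_ud = e^(−0.04)·[0.4315·0.0000 + 0.5685·7.4375] = 4.0627
Node dd (S = 19.69): V_dd = e^(−0.04)·[0.4315·7.4375 + 0.5685·20.2344] = 14.1360
Node u (S = 49): V_u = e^(−0.04)·[0.4315·0.0000 + 0.5685·4.0627] = 2.2192
Node d (S = 26.25): V_d = e^(−0.04)·[0.4315·4.0627 + 0.5685·14.1360] = 9.4058
Node 0 (S = 35): V_0 = e^(−0.04)·[0.4315·2.2192 + 0.5685·9.4058] = 6.0578

€6.06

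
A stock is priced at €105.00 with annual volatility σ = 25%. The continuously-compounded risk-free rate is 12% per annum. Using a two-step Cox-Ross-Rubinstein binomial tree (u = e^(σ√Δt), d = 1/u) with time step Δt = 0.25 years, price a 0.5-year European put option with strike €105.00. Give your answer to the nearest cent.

CRR parameters: u = e^(σ√Δt) = e^(0.25·√0.25) = 1.1331, d = 1/u = 0.8825
Per-period rate: rΔt = 0.12·0.25 = 0.03, so R = e^0.03 = 1.0305
Risk-neutral probability p = (e^0.03 − 0.8825)/(1.1331 − 0.8825) = 0.1480/0.2507 = 0.5903
Terminal stock prices: S_uu = 134.8, S_ud = 105, S_dd = 81.77
Terminal payoffs (K − S): max(-29.82, 0) = 0, max(0, 0) = 0, max(23.23, 0) = 23.23
Node u (S = 119): V_u = e^(−0.03)·[0.5903·0.0000 + 0.4097·0.0000] = 0.0000
Node d (S = 92.66): V_d = e^(−0.03)·[0.5903·0.0000 + 0.4097·23.2259] = 9.2346
Node 0 (S = 105): V_0 = e^(−0.03)·[0.5903·0.0000 + 0.4097·9.2346] = 3.6717

€3.67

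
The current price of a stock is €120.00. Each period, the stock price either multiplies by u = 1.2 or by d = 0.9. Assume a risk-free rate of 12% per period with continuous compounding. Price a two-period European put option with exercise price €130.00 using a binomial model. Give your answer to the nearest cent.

Risk-neutral probability p = (e^0.12 − 0.9)/(1.2 − 0.9) = 0.2275/0.3000 = 0.7583
Terminal stock prices: S_uu = 172.8, S_ud = 129.6, S_dd = 97.2
Terminal payoffs (K − S): max(-42.8, 0) = 0, max(0.4, 0) = 0.4, max(32.8, 0) = 32.8
Node u (S = 144): V_u = e^(−0.12)·[0.7583·0.0000 + 0.2417·0.4000] = 0.0857
Node d (S = 108): V_d = e^(−0.12)·[0.7583·0.4000 + 0.2417·32.8000] = 7.2997
Node 0 (S = 120): V_0 = e^(−0.12)·[0.7583·0.0857 + 0.2417·7.2997] = 1.6223

€1.62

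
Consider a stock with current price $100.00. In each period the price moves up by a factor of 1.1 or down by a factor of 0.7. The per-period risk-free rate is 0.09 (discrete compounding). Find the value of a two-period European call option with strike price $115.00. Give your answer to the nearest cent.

Risk-neutral probability p = (1 + 0.09 − 0.7)/(1.1 − 0.7) = 0.3900/0.4000 = 0.9750
Terminal stock prices: S_uu = 121, S_ud = 77, S_dd = 49
Terminal payoffs (S − K): max(6, 0) = 6, max(-38, 0) = 0, max(-66, 0) = 0
Node u (S = 110): V_u = 1/1.09·[0.9750·6.0000 + 0.0250·0.0000] = 5.3670
Node d (S = 70): V_d = 1/1.09·[0.9750·0.0000 + 0.0250·0.0000] = 0.0000
Node 0 (S = 100): V_0 = 1/1.09·[0.9750·5.3670 + 0.0250·0.0000] = 4.8007

$4.80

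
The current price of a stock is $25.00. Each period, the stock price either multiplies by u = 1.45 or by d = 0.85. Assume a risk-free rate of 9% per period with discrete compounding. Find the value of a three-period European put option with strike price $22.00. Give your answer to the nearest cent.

$1.11

Risk-neutral probability p = (1 + 0.09 − 0.85)/(1.45 − 0.85) = 0.2400/0.6000 = 0.4000
Terminal stock prices: S_uuu = 76.22, S_uud = 44.68, S_udd = 26.19, S_ddd = 15.35
Terminal payoffs (K − S): max(-54.22, 0) = 0, max(-22.68, 0) = 0, max(-4.191, 0) = 0, max(6.647, 0) = 6.647
Node uu (S = 52.56): V_uu = 1/1.09·[0.4000·0.0000 + 0.6000·0.0000] = 0.0000
Node ud (S = 30.81): V_ud = 1/1.09·[0.4000·0.0000 + 0.6000·0.0000] = 0.0000
Node dd (S = 18.06): V_dd = 1/1.09·[0.4000·0.0000 + 0.6000·6.6469] = 3.6588
Node u (S = 36.25): V_u = 1/1.09·[0.4000·0.0000 + 0.6000·0.0000] = 0.0000
Node d (S = 21.25): V_d = 1/1.09·[0.4000·0.0000 + 0.6000·3.6588] = 2.0140
Node 0 (S = 25): V_0 = 1/1.09·[0.4000·0.0000 + 0.6000·2.0140] = 1.1086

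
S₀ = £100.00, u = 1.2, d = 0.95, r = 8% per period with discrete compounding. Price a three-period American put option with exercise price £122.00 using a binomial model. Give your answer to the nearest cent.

£22.00

Risk-neutral probability p = (1 + 0.08 − 0.95)/(1.2 − 0.95) = 0.1300/0.2500 = 0.5200
Terminal stock prices: S_uuu = 172.8, S_uud = 136.8, S_udd = 108.3, S_ddd = 85.74
Terminal payoffs (K − S): max(-50.8, 0) = 0, max(-14.8, 0) = 0, max(13.7, 0) = 13.7, max(36.26, 0) = 36.26
Node uu (S = 144): continuation = 1/1.08·[0.5200·0.0000 + 0.4800·0.0000] = 0.0000; exercise value = 0.0000 ≤ continuation, so V_uu = 0.0000
Node ud (S = 114): continuation = 1/1.08·[0.5200·0.0000 + 0.4800·13.7000] = 6.0889; exercise value = 8.0000 > continuation, so V_ud = 8.0000 (exercise)
Node dd (S = 90.25): continuation = 1/1.08·[0.5200·13.7000 + 0.4800·36.2625] = 22.7130; exercise value = 31.7500 > continuation, so V_dd = 31.7500 (exercise)
Node u (S = 120): continuation = 1/1.08·[0.5200·0.0000 + 0.4800·8.0000] = 3.5556; exercise value = 2.0000 ≤ continuation, so V_u = 3.5556
Node d (S = 95): continuation = 1/1.08·[0.5200·8.0000 + 0.4800·31.7500] = 17.9630; exercise value = 27.0000 > continuation, so V_d = 27.0000 (exercise)
Node 0 (S = 100): continuation = 1/1.08·[0.5200·3.5556 + 0.4800·27.0000] = 13.7119; exercise value = 22.0000 > continuation, so V_0 = 22.0000 (exercise)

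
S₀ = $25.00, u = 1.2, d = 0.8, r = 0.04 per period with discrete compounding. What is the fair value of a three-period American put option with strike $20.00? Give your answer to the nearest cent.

$0.73

Risk-neutral probability p = (1 + 0.04 − 0.8)/(1.2 − 0.8) = 0.2400/0.4000 = 0.6000
Terminal stock prices: S_uuu = 43.2, S_uud = 28.8, S_udd = 19.2, S_ddd = 12.8
Terminal payoffs (K − S): max(-23.2, 0) = 0, max(-8.8, 0) = 0, max(0.8, 0) = 0.8, max(7.2, 0) = 7.2
Node uu (S = 36): continuation = 1/1.04·[0.6000·0.0000 + 0.4000·0.0000] = 0.0000; exercise value = 0.0000 ≤ continuation, so V_uu = 0.0000
Node ud (S = 24): continuation = 1/1.04·[0.6000·0.0000 + 0.4000·0.8000] = 0.3077; exercise value = 0.0000 ≤ continuation, so V_ud = 0.3077
Node dd (S = 16): continuation = 1/1.04·[0.6000·0.8000 + 0.4000·7.2000] = 3.2308; exercise value = 4.0000 > continuation, so V_dd = 4.0000 (exercise)
Node u (S = 30): continuation = 1/1.04·[0.6000·0.0000 + 0.4000·0.3077] = 0.1183; exercise value = 0.0000 ≤ continuation, so V_u = 0.1183
Node d (S = 20): continuation = 1/1.04·[0.6000·0.3077 + 0.4000·4.0000] = 1.7160; exercise value = 0.0000 ≤ continuation, so V_d = 1.7160
Node 0 (S = 25): continuation = 1/1.04·[0.6000·0.1183 + 0.4000·1.7160] = 0.7283; exercise value = 0.0000 ≤ continuation, so V_0 = 0.7283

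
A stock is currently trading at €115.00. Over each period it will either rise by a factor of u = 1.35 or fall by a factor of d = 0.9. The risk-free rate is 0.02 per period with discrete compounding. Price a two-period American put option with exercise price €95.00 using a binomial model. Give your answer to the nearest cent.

Risk-neutral probability p = (1 + 0.02 − 0.9)/(1.35 − 0.9) = 0.1200/0.4500 = 0.2667
Terminal stock prices: S_uu = 209.6, S_ud = 139.7, S_dd = 93.15
Terminal payoffs (K − S): max(-114.6, 0) = 0, max(-44.72, 0) = 0, max(1.85, 0) = 1.85
Node u (S = 155.2): continuation = 1/1.02·[0.2667·0.0000 + 0.7333·0.0000] = 0.0000; exercise value = 0.0000 ≤ continuation, so V_u = 0.0000
Node d (S = 103.5): continuation = 1/1.02·[0.2667·0.0000 + 0.7333·1.8500] = 1.3301; exercise value = 0.0000 ≤ continuation, so V_d = 1.3301
Node 0 (S = 115): continuation = 1/1.02·[0.2667·0.0000 + 0.7333·1.3301] = 0.9563; exercise value = 0.0000 ≤ continuation, so V_0 = 0.9563

€0.96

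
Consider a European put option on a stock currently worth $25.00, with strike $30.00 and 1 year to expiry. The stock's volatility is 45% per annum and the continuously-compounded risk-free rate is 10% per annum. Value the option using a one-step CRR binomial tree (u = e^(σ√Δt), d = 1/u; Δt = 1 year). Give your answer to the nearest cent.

$6.33

CRR parameters: u = e^(σ√Δt) = e^(0.45·√1) = 1.5683, d = 1/u = 0.6376
Per-period rate: rΔt = 0.1·1 = 0.1, so R = e^0.1 = 1.1052
Risk-neutral probability p = (e^0.1 − 0.6376)/(1.5683 − 0.6376) = 0.4675/0.9307 = 0.5024
Terminal stock prices: S_u = 39.21, S_d = 15.94
Terminal payoffs (K − S): max(-9.208, 0) = 0, max(14.06, 0) = 14.06
Node 0 (S = 25): V_0 = e^(−0.1)·[0.5024·0.0000 + 0.4976·14.0593] = 6.3306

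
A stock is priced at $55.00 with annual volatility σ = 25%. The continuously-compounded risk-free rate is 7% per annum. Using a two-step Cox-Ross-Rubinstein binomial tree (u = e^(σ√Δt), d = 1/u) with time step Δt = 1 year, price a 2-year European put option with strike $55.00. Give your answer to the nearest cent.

CRR parameters: u = e^(σ√Δt) = e^(0.25·√1) = 1.2840, d = 1/u = 0.7788
Per-period rate: rΔt = 0.07·1 = 0.07, so R = e^0.07 = 1.0725
Risk-neutral probability p = (e^0.07 − 0.7788)/(1.2840 − 0.7788) = 0.2937/0.5052 = 0.5813
Terminal stock prices: S_uu = 90.68, S_ud = 55, S_dd = 33.36
Terminal payoffs (K − S): max(-35.68, 0) = 0, max(0, 0) = 0, max(21.64, 0) = 21.64
Node u (S = 70.62): V_u = e^(−0.07)·[0.5813·0.0000 + 0.4187·0.0000] = 0.0000
Node d (S = 42.83): V_d = e^(−0.07)·[0.5813·0.0000 + 0.4187·21.6408] = 8.4476
Node 0 (S = 55): V_0 = e^(−0.07)·[0.5813·0.0000 + 0.4187·8.4476] = 3.2976

$3.30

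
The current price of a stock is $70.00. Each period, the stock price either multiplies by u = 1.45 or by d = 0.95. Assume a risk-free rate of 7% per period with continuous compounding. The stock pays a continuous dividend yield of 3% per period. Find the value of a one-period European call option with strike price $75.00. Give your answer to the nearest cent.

Per-period risk-free factor R = e^0.07 = 1.0725; dividend-adjusted growth = e^(0.07−0.03) = 1.0408.
Risk-neutral probability p = (1.0408 − 0.95)/(1.45 − 0.95) = 0.0908/0.5000 = 0.1816
Terminal stock prices: S_u = 101.5, S_d = 66.5
Terminal payoffs (S − K): max(26.5, 0) = 26.5, max(-8.5, 0) = 0
Node 0 (S = 70): V_0 = e^(−0.07)·[0.1816·26.5000 + 0.8184·0.0000] = 4.4876

$4.49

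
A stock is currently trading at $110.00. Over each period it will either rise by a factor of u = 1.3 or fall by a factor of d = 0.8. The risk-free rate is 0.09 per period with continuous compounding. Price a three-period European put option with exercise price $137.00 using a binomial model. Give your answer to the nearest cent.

$14.68

Risk-neutral probability p = (e^0.09 − 0.8)/(1.3 − 0.8) = 0.2942/0.5000 = 0.5883
Terminal stock prices: S_uuu = 241.7, S_uud = 148.7, S_udd = 91.52, S_ddd = 56.32
Terminal payoffs (K − S): max(-104.7, 0) = 0, max(-11.72, 0) = 0, max(45.48, 0) = 45.48, max(80.68, 0) = 80.68
Node uu (S = 185.9): V_uu = e^(−0.09)·[0.5883·0.0000 + 0.4117·0.0000] = 0.0000
Node ud (S = 114.4): V_ud = e^(−0.09)·[0.5883·0.0000 + 0.4117·45.4800] = 17.1105
Node dd (S = 70.4): V_dd = e^(−0.09)·[0.5883·45.4800 + 0.4117·80.6800] = 54.8086
Node u (S = 143): V_u = e^(−0.09)·[0.5883·0.0000 + 0.4117·17.1105] = 6.4373
Node d (S = 88): V_d = e^(−0.09)·[0.5883·17.1105 + 0.4117·54.8086] = 29.8206
Node 0 (S = 110): V_0 = e^(−0.09)·[0.5883·6.4373 + 0.4117·29.8206] = 14.6806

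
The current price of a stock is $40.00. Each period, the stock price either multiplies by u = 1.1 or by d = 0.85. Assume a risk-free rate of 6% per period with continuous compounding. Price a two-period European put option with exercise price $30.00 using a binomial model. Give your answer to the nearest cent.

$0.02

Risk-neutral probability p = (e^0.06 − 0.85)/(1.1 − 0.85) = 0.2118/0.2500 = 0.8473
Terminal stock prices: S_uu = 48.4, S_ud = 37.4, S_dd = 28.9
Terminal payoffs (K − S): max(-18.4, 0) = 0, max(-7.4, 0) = 0, max(1.1, 0) = 1.1
Node u (S = 44): V_u = e^(−0.06)·[0.8473·0.0000 + 0.1527·0.0000] = 0.0000
Node d (S = 34): V_d = e^(−0.06)·[0.8473·0.0000 + 0.1527·1.1000] = 0.1581
Node 0 (S = 40): V_0 = e^(−0.06)·[0.8473·0.0000 + 0.1527·0.1581] = 0.0227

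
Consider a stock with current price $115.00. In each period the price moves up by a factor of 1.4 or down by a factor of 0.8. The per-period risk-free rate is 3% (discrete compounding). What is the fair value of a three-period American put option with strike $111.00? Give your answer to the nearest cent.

$15.53

Risk-neutral probability p = (1 + 0.03 − 0.8)/(1.4 − 0.8) = 0.2300/0.6000 = 0.3833
Terminal stock prices: S_uuu = 315.6, S_uud = 180.3, S_udd = 103, S_ddd = 58.88
Terminal payoffs (K − S): max(-204.6, 0) = 0, max(-69.32, 0) = 0, max(7.96, 0) = 7.96, max(52.12, 0) = 52.12
Node uu (S = 225.4): continuation = 1/1.03·[0.3833·0.0000 + 0.6167·0.0000] = 0.0000; exercise value = 0.0000 ≤ continuation, so V_uu = 0.0000
Node ud (S = 128.8): continuation = 1/1.03·[0.3833·0.0000 + 0.6167·7.9600] = 4.7657; exercise value = 0.0000 ≤ continuation, so V_ud = 4.7657
Node dd (S = 73.6): continuation = 1/1.03·[0.3833·7.9600 + 0.6167·52.1200] = 34.1670; exercise value = 37.4000 > continuation, so V_dd = 37.4000 (exercise)
Node u (S = 161): continuation = 1/1.03·[0.3833·0.0000 + 0.6167·4.7657] = 2.8532; exercise value = 0.0000 ≤ continuation, so V_u = 2.8532
Node d (S = 92): continuation = 1/1.03·[0.3833·4.7657 + 0.6167·37.4000] = 24.1652; exercise value = 19.0000 ≤ continuation, so V_d = 24.1652
Node 0 (S = 115): continuation = 1/1.03·[0.3833·2.8532 + 0.6167·24.1652] = 15.5297; exercise value = 0.0000 ≤ continuation, so V_0 = 15.5297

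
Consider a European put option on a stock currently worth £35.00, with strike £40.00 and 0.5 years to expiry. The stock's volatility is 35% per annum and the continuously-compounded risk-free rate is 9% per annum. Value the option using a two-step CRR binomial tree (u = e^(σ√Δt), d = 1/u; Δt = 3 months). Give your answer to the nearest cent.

CRR parameters: u = e^(σ√Δt) = e^(0.35·√0.25) = 1.1912, d = 1/u = 0.8395
Per-period rate: rΔt = 0.09·0.25 = 0.0225, so R = e^0.0225 = 1.0228
Risk-neutral probability p = (e^0.0225 − 0.8395)/(1.1912 − 0.8395) = 0.1833/0.3518 = 0.5210
Terminal stock prices: S_uu = 49.67, S_ud = 35, S_dd = 24.66
Terminal payoffs (K − S): max(-9.667, 0) = 0, max(5, 0) = 5, max(15.34, 0) = 15.34
Node u (S = 41.69): V_u = e^(−0.0225)·[0.5210·0.0000 + 0.4790·5.0000] = 2.3415
Node d (S = 29.38): V_d = e^(−0.0225)·[0.5210·5.0000 + 0.4790·15.3359] = 9.7291
Node 0 (S = 35): V_0 = e^(−0.0225)·[0.5210·2.3415 + 0.4790·9.7291] = 5.7490

£5.75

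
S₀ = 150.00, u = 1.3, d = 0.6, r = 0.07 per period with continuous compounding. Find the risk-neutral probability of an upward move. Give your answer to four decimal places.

p = 0.6750

Risk-neutral probability p = (e^0.07 − 0.6)/(1.3 − 0.6) = 0.4725/0.7000 = 0.6750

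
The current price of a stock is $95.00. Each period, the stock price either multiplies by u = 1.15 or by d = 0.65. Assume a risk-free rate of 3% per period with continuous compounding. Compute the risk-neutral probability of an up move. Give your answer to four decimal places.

p = 0.7609

Risk-neutral probability p = (e^0.03 − 0.65)/(1.15 − 0.65) = 0.3805/0.5000 = 0.7609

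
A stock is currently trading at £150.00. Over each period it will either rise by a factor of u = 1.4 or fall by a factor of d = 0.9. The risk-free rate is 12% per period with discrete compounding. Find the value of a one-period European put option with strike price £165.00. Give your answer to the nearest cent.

£15.00

Risk-neutral probability p = (1 + 0.12 − 0.9)/(1.4 − 0.9) = 0.2200/0.5000 = 0.4400
Terminal stock prices: S_u = 210, S_d = 135
Terminal payoffs (K − S): max(-45, 0) = 0, max(30, 0) = 30
Node 0 (S = 150): V_0 = 1/1.12·[0.4400·0.0000 + 0.5600·30.0000] = 15.0000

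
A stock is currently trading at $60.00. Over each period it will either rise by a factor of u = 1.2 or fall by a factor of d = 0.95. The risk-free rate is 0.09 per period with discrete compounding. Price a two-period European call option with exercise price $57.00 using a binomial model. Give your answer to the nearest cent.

Risk-neutral probability p = (1 + 0.09 − 0.95)/(1.2 − 0.95) = 0.1400/0.2500 = 0.5600
Terminal stock prices: S_uu = 86.4, S_ud = 68.4, S_dd = 54.15
Terminal payoffs (S − K): max(29.4, 0) = 29.4, max(11.4, 0) = 11.4, max(-2.85, 0) = 0
Node u (S = 72): V_u = 1/1.09·[0.5600·29.4000 + 0.4400·11.4000] = 19.7064
Node d (S = 57): V_d = 1/1.09·[0.5600·11.4000 + 0.4400·0.0000] = 5.8569
Node 0 (S = 60): V_0 = 1/1.09·[0.5600·19.7064 + 0.4400·5.8569] = 12.4886

$12.49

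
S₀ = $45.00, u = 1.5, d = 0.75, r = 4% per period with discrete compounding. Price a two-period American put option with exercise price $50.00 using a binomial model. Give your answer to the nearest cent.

Risk-neutral probability p = (1 + 0.04 − 0.75)/(1.5 − 0.75) = 0.2900/0.7500 = 0.3867
Terminal stock prices: S_uu = 101.2, S_ud = 50.62, S_dd = 25.31
Terminal payoffs (K − S): max(-51.25, 0) = 0, max(-0.625, 0) = 0, max(24.69, 0) = 24.69
Node u (S = 67.5): continuation = 1/1.04·[0.3867·0.0000 + 0.6133·0.0000] = 0.0000; exercise value = 0.0000 ≤ continuation, so V_u = 0.0000
Node d (S = 33.75): continuation = 1/1.04·[0.3867·0.0000 + 0.6133·24.6875] = 14.5593; exercise value = 16.2500 > continuation, so V_d = 16.2500 (exercise)
Node 0 (S = 45): continuation = 1/1.04·[0.3867·0.0000 + 0.6133·16.2500] = 9.5833; exercise value = 5.0000 ≤ continuation, so V_0 = 9.5833

$9.58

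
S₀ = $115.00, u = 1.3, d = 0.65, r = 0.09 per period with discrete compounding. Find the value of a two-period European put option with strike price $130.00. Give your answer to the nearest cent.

Risk-neutral probability p = (1 + 0.09 − 0.65)/(1.3 − 0.65) = 0.4400/0.6500 = 0.6769
Terminal stock prices: S_uu = 194.4, S_ud = 97.17, S_dd = 48.59
Terminal payoffs (K − S): max(-64.35, 0) = 0, max(32.83, 0) = 32.83, max(81.41, 0) = 81.41
Node u (S = 149.5): V_u = 1/1.09·[0.6769·0.0000 + 0.3231·32.8250] = 9.7294
Node d (S = 74.75): V_d = 1/1.09·[0.6769·32.8250 + 0.3231·81.4125] = 44.5161
Node 0 (S = 115): V_0 = 1/1.09·[0.6769·9.7294 + 0.3231·44.5161] = 19.2368

$19.24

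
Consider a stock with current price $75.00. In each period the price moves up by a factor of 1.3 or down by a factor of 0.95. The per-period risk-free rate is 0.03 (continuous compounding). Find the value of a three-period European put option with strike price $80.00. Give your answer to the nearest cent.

$6.55

Risk-neutral probability p = (e^0.03 − 0.95)/(1.3 − 0.95) = 0.0805/0.3500 = 0.2299
Terminal stock prices: S_uuu = 164.8, S_uud = 120.4, S_udd = 87.99, S_ddd = 64.3
Terminal payoffs (K − S): max(-84.78, 0) = 0, max(-40.41, 0) = 0, max(-7.994, 0) = 0, max(15.7, 0) = 15.7
Node uu (S = 126.8): V_uu = e^(−0.03)·[0.2299·0.0000 + 0.7701·0.0000] = 0.0000
Node ud (S = 92.62): V_ud = e^(−0.03)·[0.2299·0.0000 + 0.7701·0.0000] = 0.0000
Node dd (S = 67.69): V_dd = e^(−0.03)·[0.2299·0.0000 + 0.7701·15.6969] = 11.7314
Node u (S = 97.5): V_u = e^(−0.03)·[0.2299·0.0000 + 0.7701·0.0000] = 0.0000
Node d (S = 71.25): V_d = e^(−0.03)·[0.2299·0.0000 + 0.7701·11.7314] = 8.7677
Node 0 (S = 75): V_0 = e^(−0.03)·[0.2299·0.0000 + 0.7701·8.7677] = 6.5527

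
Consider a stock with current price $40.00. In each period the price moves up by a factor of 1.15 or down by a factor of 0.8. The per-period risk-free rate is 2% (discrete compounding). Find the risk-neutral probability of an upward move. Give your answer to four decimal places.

Risk-neutral probability p = (1 + 0.02 − 0.8)/(1.15 − 0.8) = 0.2200/0.3500 = 0.6286

p = 0.6286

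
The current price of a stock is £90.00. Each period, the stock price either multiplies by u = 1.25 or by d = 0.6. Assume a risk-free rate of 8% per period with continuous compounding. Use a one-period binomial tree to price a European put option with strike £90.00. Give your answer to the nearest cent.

Risk-neutral probability p = (e^0.08 − 0.6)/(1.25 − 0.6) = 0.4833/0.6500 = 0.7435
Terminal stock prices: S_u = 112.5, S_d = 54
Terminal payoffs (K − S): max(-22.5, 0) = 0, max(36, 0) = 36
Node 0 (S = 90): V_0 = e^(−0.08)·[0.7435·0.0000 + 0.2565·36.0000] = 8.5234

£8.52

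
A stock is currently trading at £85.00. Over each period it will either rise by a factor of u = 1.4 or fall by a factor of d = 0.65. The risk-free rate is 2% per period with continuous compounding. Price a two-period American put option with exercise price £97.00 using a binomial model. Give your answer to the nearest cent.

£25.44

Risk-neutral probability p = (e^0.02 − 0.65)/(1.4 − 0.65) = 0.3702/0.7500 = 0.4936
Terminal stock prices: S_uu = 166.6, S_ud = 77.35, S_dd = 35.91
Terminal payoffs (K − S): max(-69.6, 0) = 0, max(19.65, 0) = 19.65, max(61.09, 0) = 61.09
Node u (S = 119): continuation = e^(−0.02)·[0.4936·0.0000 + 0.5064·19.6500] = 9.7537; exercise value = 0.0000 ≤ continuation, so V_u = 9.7537
Node d (S = 55.25): continuation = e^(−0.02)·[0.4936·19.6500 + 0.5064·61.0875] = 39.8293; exercise value = 41.7500 > continuation, so V_d = 41.7500 (exercise)
Node 0 (S = 85): continuation = e^(−0.02)·[0.4936·9.7537 + 0.5064·41.7500] = 25.4426; exercise value = 12.0000 ≤ continuation, so V_0 = 25.4426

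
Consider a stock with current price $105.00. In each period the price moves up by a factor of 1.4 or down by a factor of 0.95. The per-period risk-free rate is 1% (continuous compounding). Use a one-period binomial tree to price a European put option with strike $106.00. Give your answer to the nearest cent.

Risk-neutral probability p = (e^0.01 − 0.95)/(1.4 − 0.95) = 0.0601/0.4500 = 0.1334
Terminal stock prices: S_u = 147, S_d = 99.75
Terminal payoffs (K − S): max(-41, 0) = 0, max(6.25, 0) = 6.25
Node 0 (S = 105): V_0 = e^(−0.01)·[0.1334·0.0000 + 0.8666·6.2500] = 5.3621

$5.36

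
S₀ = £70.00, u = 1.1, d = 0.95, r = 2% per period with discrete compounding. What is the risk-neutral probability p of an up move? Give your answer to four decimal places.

Risk-neutral probability p = (1 + 0.02 − 0.95)/(1.1 − 0.95) = 0.0700/0.1500 = 0.4667

p = 0.4667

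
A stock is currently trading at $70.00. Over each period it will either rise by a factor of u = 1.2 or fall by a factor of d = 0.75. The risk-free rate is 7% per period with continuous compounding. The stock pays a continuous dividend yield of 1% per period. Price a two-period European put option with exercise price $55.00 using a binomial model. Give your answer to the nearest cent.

Per-period risk-free factor R = e^0.07 = 1.0725; dividend-adjusted growth = e^(0.07−0.01) = 1.0618.
Risk-neutral probability p = (1.0618 − 0.75)/(1.2 − 0.75) = 0.3118/0.4500 = 0.6930
Terminal stock prices: S_uu = 100.8, S_ud = 63, S_dd = 39.38
Terminal payoffs (K − S): max(-45.8, 0) = 0, max(-8, 0) = 0, max(15.62, 0) = 15.62
Node u (S = 84): V_u = e^(−0.07)·[0.6930·0.0000 + 0.3070·0.0000] = 0.0000
Node d (S = 52.5): V_d = e^(−0.07)·[0.6930·0.0000 + 0.3070·15.6250] = 4.4730
Node 0 (S = 70): V_0 = e^(−0.07)·[0.6930·0.0000 + 0.3070·4.4730] = 1.2805

$1.28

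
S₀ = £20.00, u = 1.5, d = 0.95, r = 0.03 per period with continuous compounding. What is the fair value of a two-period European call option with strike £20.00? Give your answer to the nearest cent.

£2.50

Risk-neutral probability p = (e^0.03 − 0.95)/(1.5 − 0.95) = 0.0805/0.5500 = 0.1463
Terminal stock prices: S_uu = 45, S_ud = 28.5, S_dd = 18.05
Terminal payoffs (S − K): max(25, 0) = 25, max(8.5, 0) = 8.5, max(-1.95, 0) = 0
Node u (S = 30): V_u = e^(−0.03)·[0.1463·25.0000 + 0.8537·8.5000] = 10.5911
Node d (S = 19): V_d = e^(−0.03)·[0.1463·8.5000 + 0.8537·0.0000] = 1.2066
Node 0 (S = 20): V_0 = e^(−0.03)·[0.1463·10.5911 + 0.8537·1.2066] = 2.5032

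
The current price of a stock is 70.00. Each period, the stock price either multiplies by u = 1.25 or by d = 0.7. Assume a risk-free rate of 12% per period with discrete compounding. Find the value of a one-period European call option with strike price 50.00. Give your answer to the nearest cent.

25.57

Risk-neutral probability p = (1 + 0.12 − 0.7)/(1.25 − 0.7) = 0.4200/0.5500 = 0.7636
Terminal stock prices: S_u = 87.5, S_d = 49
Terminal payoffs (S − K): max(37.5, 0) = 37.5, max(-1, 0) = 0
Node 0 (S = 70): V_0 = 1/1.12·[0.7636·37.5000 + 0.2364·0.0000] = 25.5682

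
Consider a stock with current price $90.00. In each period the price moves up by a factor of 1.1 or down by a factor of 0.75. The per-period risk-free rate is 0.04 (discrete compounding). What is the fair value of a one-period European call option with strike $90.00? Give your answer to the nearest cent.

Risk-neutral probability p = (1 + 0.04 − 0.75)/(1.1 − 0.75) = 0.2900/0.3500 = 0.8286
Terminal stock prices: S_u = 99, S_d = 67.5
Terminal payoffs (S − K): max(9, 0) = 9, max(-22.5, 0) = 0
Node 0 (S = 90): V_0 = 1/1.04·[0.8286·9.0000 + 0.1714·0.0000] = 7.1703

$7.17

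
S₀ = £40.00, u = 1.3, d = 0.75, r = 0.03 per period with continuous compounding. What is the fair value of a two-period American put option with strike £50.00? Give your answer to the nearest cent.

£12.10

Risk-neutral probability p = (e^0.03 − 0.75)/(1.3 − 0.75) = 0.2805/0.5500 = 0.5099
Terminal stock prices: S_uu = 67.6, S_ud = 39, S_dd = 22.5
Terminal payoffs (K − S): max(-17.6, 0) = 0, max(11, 0) = 11, max(27.5, 0) = 27.5
Node u (S = 52): continuation = e^(−0.03)·[0.5099·0.0000 + 0.4901·11.0000] = 5.2316; exercise value = 0.0000 ≤ continuation, so V_u = 5.2316
Node d (S = 30): continuation = e^(−0.03)·[0.5099·11.0000 + 0.4901·27.5000] = 18.5223; exercise value = 20.0000 > continuation, so V_d = 20.0000 (exercise)
Node 0 (S = 40): continuation = e^(−0.03)·[0.5099·5.2316 + 0.4901·20.0000] = 12.1008; exercise value = 10.0000 ≤ continuation, so V_0 = 12.1008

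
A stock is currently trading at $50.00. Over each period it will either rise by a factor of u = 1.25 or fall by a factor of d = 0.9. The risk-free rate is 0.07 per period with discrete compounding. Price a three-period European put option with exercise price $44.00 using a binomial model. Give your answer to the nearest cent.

$0.84

Risk-neutral probability p = (1 + 0.07 − 0.9)/(1.25 − 0.9) = 0.1700/0.3500 = 0.4857
Terminal stock prices: S_uuu = 97.66, S_uud = 70.31, S_udd = 50.62, S_ddd = 36.45
Terminal payoffs (K − S): max(-53.66, 0) = 0, max(-26.31, 0) = 0, max(-6.625, 0) = 0, max(7.55, 0) = 7.55
Node uu (S = 78.12): V_uu = 1/1.07·[0.4857·0.0000 + 0.5143·0.0000] = 0.0000
Node ud (S = 56.25): V_ud = 1/1.07·[0.4857·0.0000 + 0.5143·0.0000] = 0.0000
Node dd (S = 40.5): V_dd = 1/1.07·[0.4857·0.0000 + 0.5143·7.5500] = 3.6288
Node u (S = 62.5): V_u = 1/1.07·[0.4857·0.0000 + 0.5143·0.0000] = 0.0000
Node d (S = 45): V_d = 1/1.07·[0.4857·0.0000 + 0.5143·3.6288] = 1.7442
Node 0 (S = 50): V_0 = 1/1.07·[0.4857·0.0000 + 0.5143·1.7442] = 0.8383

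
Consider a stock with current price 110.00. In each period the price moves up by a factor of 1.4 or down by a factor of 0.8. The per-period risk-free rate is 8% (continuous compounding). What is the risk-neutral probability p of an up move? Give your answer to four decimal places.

p = 0.4721

Risk-neutral probability p = (e^0.08 − 0.8)/(1.4 − 0.8) = 0.2833/0.6000 = 0.4721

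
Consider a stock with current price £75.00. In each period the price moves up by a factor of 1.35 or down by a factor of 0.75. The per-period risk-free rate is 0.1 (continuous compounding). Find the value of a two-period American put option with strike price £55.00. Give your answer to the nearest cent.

£1.75

Risk-neutral probability p = (e^0.1 − 0.75)/(1.35 − 0.75) = 0.3552/0.6000 = 0.5920
Terminal stock prices: S_uu = 136.7, S_ud = 75.94, S_dd = 42.19
Terminal payoffs (K − S): max(-81.69, 0) = 0, max(-20.94, 0) = 0, max(12.81, 0) = 12.81
Node u (S = 101.2): continuation = e^(−0.1)·[0.5920·0.0000 + 0.4080·0.0000] = 0.0000; exercise value = 0.0000 ≤ continuation, so V_u = 0.0000
Node d (S = 56.25): continuation = e^(−0.1)·[0.5920·0.0000 + 0.4080·12.8125] = 4.7306; exercise value = 0.0000 ≤ continuation, so V_d = 4.7306
Node 0 (S = 75): continuation = e^(−0.1)·[0.5920·0.0000 + 0.4080·4.7306] = 1.7466; exercise value = 0.0000 ≤ continuation, so V_0 = 1.7466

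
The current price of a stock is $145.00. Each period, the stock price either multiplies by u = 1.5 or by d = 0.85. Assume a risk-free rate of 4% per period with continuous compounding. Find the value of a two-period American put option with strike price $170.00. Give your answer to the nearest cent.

Risk-neutral probability p = (e^0.04 − 0.85)/(1.5 − 0.85) = 0.1908/0.6500 = 0.2936
Terminal stock prices: S_uu = 326.2, S_ud = 184.9, S_dd = 104.8
Terminal payoffs (K − S): max(-156.2, 0) = 0, max(-14.88, 0) = 0, max(65.24, 0) = 65.24
Node u (S = 217.5): continuation = e^(−0.04)·[0.2936·0.0000 + 0.7064·0.0000] = 0.0000; exercise value = 0.0000 ≤ continuation, so V_u = 0.0000
Node d (S = 123.2): continuation = e^(−0.04)·[0.2936·0.0000 + 0.7064·65.2375] = 44.2796; exercise value = 46.7500 > continuation, so V_d = 46.7500 (exercise)
Node 0 (S = 145): continuation = e^(−0.04)·[0.2936·0.0000 + 0.7064·46.7500] = 31.7313; exercise value = 25.0000 ≤ continuation, so V_0 = 31.7313

$31.73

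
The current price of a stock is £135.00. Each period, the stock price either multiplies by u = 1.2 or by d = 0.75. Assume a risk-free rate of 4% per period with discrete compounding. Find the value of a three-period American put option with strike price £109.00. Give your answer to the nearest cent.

£6.45

Risk-neutral probability p = (1 + 0.04 − 0.75)/(1.2 − 0.75) = 0.2900/0.4500 = 0.6444
Terminal stock prices: S_uuu = 233.3, S_uud = 145.8, S_udd = 91.12, S_ddd = 56.95
Terminal payoffs (K − S): max(-124.3, 0) = 0, max(-36.8, 0) = 0, max(17.88, 0) = 17.88, max(52.05, 0) = 52.05
Node uu (S = 194.4): continuation = 1/1.04·[0.6444·0.0000 + 0.3556·0.0000] = 0.0000; exercise value = 0.0000 ≤ continuation, so V_uu = 0.0000
Node ud (S = 121.5): continuation = 1/1.04·[0.6444·0.0000 + 0.3556·17.8750] = 6.1111; exercise value = 0.0000 ≤ continuation, so V_ud = 6.1111
Node dd (S = 75.94): continuation = 1/1.04·[0.6444·17.8750 + 0.3556·52.0469] = 28.8702; exercise value = 33.0625 > continuation, so V_dd = 33.0625 (exercise)
Node u (S = 162): continuation = 1/1.04·[0.6444·0.0000 + 0.3556·6.1111] = 2.0893; exercise value = 0.0000 ≤ continuation, so V_u = 2.0893
Node d (S = 101.2): continuation = 1/1.04·[0.6444·6.1111 + 0.3556·33.0625] = 15.0902; exercise value = 7.7500 ≤ continuation, so V_d = 15.0902
Node 0 (S = 135): continuation = 1/1.04·[0.6444·2.0893 + 0.3556·15.0902] = 6.4537; exercise value = 0.0000 ≤ continuation, so V_0 = 6.4537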